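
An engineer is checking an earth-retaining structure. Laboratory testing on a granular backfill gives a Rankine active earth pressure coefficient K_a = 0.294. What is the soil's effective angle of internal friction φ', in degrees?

33.1°

K_a = tan²(45° − φ/2) ⇒ 45° − φ/2 = arctan(√0.294) = 28.47°.
φ = 2(45° − 28.47°) = 33.07°.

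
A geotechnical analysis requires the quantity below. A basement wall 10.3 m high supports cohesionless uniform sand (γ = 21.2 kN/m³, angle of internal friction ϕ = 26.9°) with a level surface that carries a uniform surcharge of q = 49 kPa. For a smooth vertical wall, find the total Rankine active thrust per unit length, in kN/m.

K_a = tan²(45° − φ/2) = 0.3770.
Soil triangle: ½ K_a γ H² = 0.5×0.3770×21.2×10.3² = 424.0 kN/m.
Surcharge rectangle: K_a q H = 0.3770×49×10.3 = 190.3 kN/m.
Total = 424.0 + 190.3 = 614.2 kN/m.

614 kN/m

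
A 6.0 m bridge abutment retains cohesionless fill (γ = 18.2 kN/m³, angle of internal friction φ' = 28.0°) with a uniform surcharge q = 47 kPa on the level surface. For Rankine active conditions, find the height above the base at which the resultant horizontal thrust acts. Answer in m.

K_a = 0.3610.
Triangular part P₁ = ½K_aγH² = 118.3 at H/3 = 2.000 m; rectangular part P₂ = K_a q H = 101.8 at H/2 = 3.000 m.
ȳ = (P₁·2.000 + P₂·3.000)/(P₁+P₂) = 2.463 m.

2.46 m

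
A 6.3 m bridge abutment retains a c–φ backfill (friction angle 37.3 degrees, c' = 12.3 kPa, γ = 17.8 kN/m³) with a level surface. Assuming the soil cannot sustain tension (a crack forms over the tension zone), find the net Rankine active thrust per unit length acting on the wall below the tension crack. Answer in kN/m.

26.9 kN/m

K_a = 0.2453; √K_a = 0.4953.
Tension-crack depth z_c = 2c/(γ√K_a) = 2×12.3/(17.8×0.4953) = 2.790 m.
σ_a at base = K_a γ H − 2c√K_a = 0.2453×17.8×6.3 − 2×12.3×0.4953 = 15.33 kPa.
P_a = ½ × 15.33 × (H − z_c) = 0.5×15.33×3.510 = 26.90 kN/m.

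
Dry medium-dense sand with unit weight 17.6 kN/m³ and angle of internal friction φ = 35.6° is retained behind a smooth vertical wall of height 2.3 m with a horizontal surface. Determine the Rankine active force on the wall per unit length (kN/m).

12.3 kN/m

K_a = tan²(45° − φ/2) = 0.2641.
P_a = ½ K_a γ H² = 0.5 × 0.2641 × 17.6 × 2.3² = 12.30 kN/m.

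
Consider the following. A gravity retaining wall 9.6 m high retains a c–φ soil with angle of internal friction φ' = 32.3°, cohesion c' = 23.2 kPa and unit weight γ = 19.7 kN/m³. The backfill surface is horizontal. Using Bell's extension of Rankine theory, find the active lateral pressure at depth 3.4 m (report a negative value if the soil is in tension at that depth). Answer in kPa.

-5.23 kPa

K_a = (1 − sin φ)/(1 + sin φ) = 0.3035.
σ_a = K_a γ z − 2c√K_a = 0.3035×19.7×3.4 − 2×23.2×0.5509 = -5.234 kPa.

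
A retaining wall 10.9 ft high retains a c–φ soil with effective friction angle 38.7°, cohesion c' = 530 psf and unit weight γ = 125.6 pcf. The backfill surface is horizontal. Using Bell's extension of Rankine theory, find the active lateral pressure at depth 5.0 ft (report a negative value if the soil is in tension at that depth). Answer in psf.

-364 psf

K_a = (1 − sin φ)/(1 + sin φ) = 0.2306.
σ_a = K_a γ z − 2c√K_a = 0.2306×125.6×5.0 − 2×530×0.4802 = -364.2 psf.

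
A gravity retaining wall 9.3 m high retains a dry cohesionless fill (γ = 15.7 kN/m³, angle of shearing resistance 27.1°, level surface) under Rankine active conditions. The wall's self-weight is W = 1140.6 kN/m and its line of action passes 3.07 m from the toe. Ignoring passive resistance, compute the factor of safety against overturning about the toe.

4.45

K_a = tan²(45° − 27.1°/2) = 0.3741.
P_a = ½K_aγH² = 0.5×0.3741×15.7×9.3² = 254.0 kN/m, acting at H/3 = 3.100 m above the base.
Overturning moment M_o = P_a × H/3 = 254.0 × 3.100 = 787.3.
Resisting moment M_r = W × 3.07 = 1140.6 × 3.07 = 3502.
FS_overturning = M_r/M_o = 3502/787.3 = 4.448.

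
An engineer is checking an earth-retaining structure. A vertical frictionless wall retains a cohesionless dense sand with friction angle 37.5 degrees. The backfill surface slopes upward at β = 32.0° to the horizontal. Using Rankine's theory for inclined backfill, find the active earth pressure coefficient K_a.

0.405

K_a = cos β · (cos β − √(cos²β − cos²φ)) / (cos β + √(cos²β − cos²φ)).
cos β = 0.8480, cos φ = 0.7934, √(cos²β − cos²φ) = 0.2996.
K_a = 0.8480 × (0.8480 − 0.2996)/(0.8480 + 0.2996) = 0.4052.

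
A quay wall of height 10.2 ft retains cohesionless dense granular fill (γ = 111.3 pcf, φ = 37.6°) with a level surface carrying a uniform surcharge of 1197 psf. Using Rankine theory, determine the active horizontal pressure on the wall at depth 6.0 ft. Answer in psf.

K_a = (1 − sin φ)/(1 + sin φ) = 0.2421.
σ_v = γz + q = 111.3 × 6.0 + 1197 = 1865 psf.
σ_h = K_a σ_v = 0.2421 × 1865 = 451.5 psf.

452 psf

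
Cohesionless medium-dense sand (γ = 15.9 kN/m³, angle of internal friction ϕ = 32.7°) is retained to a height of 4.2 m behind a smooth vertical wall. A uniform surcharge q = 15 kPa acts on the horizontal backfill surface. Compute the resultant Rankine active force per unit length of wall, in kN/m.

60.7 kN/m

K_a = tan²(45° − φ/2) = 0.2985.
Soil triangle: ½ K_a γ H² = 0.5×0.2985×15.9×4.2² = 41.86 kN/m.
Surcharge rectangle: K_a q H = 0.2985×15×4.2 = 18.81 kN/m.
Total = 41.86 + 18.81 = 60.67 kN/m.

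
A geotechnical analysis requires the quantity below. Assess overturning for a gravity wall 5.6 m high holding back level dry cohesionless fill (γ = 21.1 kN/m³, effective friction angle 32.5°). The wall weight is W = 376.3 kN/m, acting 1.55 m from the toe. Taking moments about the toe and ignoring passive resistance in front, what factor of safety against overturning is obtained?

3.14

K_a = tan²(45° − 32.5°/2) = 0.3010.
P_a = ½K_aγH² = 0.5×0.3010×21.1×5.6² = 99.58 kN/m, acting at H/3 = 1.867 m above the base.
Overturning moment M_o = P_a × H/3 = 99.58 × 1.867 = 185.9.
Resisting moment M_r = W × 1.55 = 376.3 × 1.55 = 583.3.
FS_overturning = M_r/M_o = 583.3/185.9 = 3.138.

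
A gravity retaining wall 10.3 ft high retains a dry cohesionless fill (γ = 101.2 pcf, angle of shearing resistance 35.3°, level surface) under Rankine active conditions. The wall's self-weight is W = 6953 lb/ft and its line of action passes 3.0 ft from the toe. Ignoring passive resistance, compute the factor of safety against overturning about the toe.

K_a = tan²(45° − 35.3°/2) = 0.2675.
P_a = ½K_aγH² = 0.5×0.2675×101.2×10.3² = 1436 lb/ft, acting at H/3 = 3.433 ft above the base.
Overturning moment M_o = P_a × H/3 = 1436 × 3.433 = 4931.
Resisting moment M_r = W × 3.0 = 6953 × 3.0 = 20860.
FS_overturning = M_r/M_o = 20860/4931 = 4.230.

4.23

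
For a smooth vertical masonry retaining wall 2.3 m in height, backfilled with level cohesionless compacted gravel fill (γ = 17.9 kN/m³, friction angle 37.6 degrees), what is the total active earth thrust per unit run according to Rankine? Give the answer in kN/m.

K_a = tan²(45° − φ/2) = 0.2421.
P_a = ½ K_a γ H² = 0.5 × 0.2421 × 17.9 × 2.3² = 11.46 kN/m.

11.5 kN/m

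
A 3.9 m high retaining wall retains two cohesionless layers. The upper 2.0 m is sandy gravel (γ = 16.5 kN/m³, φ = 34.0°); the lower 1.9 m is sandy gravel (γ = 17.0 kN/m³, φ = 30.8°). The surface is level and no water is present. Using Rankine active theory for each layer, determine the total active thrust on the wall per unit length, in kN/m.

39.5 kN/m

K_a1 = tan²(45°−34.0°/2) = 0.2827; K_a2 = tan²(45°−30.8°/2) = 0.3227.
Layer 1: σ at base = K_a1 γ₁ h₁ = 9.330 kPa; P₁ = ½×9.330×2.0 = 9.330.
Layer 2: σ_v at top = γ₁h₁ = 33.00; σ_h top = K_a2×33.00 = 10.65; σ_h base = K_a2×(33.00+17.0×1.9) = 21.07.
P₂ = ½(10.65+21.07)×1.9 = 30.14. Total P_a = 9.330+30.14 = 39.47 kN/m.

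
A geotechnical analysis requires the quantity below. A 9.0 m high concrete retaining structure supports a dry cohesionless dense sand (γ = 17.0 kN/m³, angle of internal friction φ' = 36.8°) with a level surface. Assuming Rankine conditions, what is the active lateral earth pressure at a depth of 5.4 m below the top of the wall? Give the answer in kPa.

23.0 kPa

K_a = (1 − sin φ)/(1 + sin φ) = 0.2508.
σ_h = K_a γ z = 0.2508 × 17.0 × 5.4 = 23.02 kPa.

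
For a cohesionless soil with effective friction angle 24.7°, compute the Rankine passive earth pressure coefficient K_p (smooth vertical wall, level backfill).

K_p = (1 + sin φ)/(1 − sin φ) = tan²(45° + 24.7°/2) = 2.436.

2.44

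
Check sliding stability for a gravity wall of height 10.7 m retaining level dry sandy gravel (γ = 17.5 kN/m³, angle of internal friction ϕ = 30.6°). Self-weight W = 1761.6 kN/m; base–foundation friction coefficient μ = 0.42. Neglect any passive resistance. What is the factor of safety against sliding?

2.27

K_a = tan²(45° − 30.6°/2) = 0.3253.
P_a = ½K_aγH² = 0.5×0.3253×17.5×10.7² = 325.9 kN/m, acting at H/3 = 3.567 m above the base.
FS_sliding = μW / P_a = 0.42×1761.6 / 325.9 = 2.270.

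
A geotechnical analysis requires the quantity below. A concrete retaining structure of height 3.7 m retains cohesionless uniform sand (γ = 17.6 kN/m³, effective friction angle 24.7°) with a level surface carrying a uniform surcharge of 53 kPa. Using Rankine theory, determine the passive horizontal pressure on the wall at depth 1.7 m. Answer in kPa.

K_p = (1 + sin φ)/(1 − sin φ) = 2.436.
σ_v = γz + q = 17.6 × 1.7 + 53 = 82.92 kPa.
σ_h = K_p σ_v = 2.436 × 82.92 = 202.0 kPa.

202 kPa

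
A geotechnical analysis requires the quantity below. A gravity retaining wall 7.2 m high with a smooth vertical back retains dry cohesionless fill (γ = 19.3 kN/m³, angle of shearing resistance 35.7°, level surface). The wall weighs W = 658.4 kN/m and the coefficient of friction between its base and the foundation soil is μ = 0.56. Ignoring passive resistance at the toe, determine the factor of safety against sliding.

K_a = tan²(45° − 35.7°/2) = 0.2630.
P_a = ½K_aγH² = 0.5×0.2630×19.3×7.2² = 131.6 kN/m, acting at H/3 = 2.400 m above the base.
FS_sliding = μW / P_a = 0.56×658.4 / 131.6 = 2.802.

2.80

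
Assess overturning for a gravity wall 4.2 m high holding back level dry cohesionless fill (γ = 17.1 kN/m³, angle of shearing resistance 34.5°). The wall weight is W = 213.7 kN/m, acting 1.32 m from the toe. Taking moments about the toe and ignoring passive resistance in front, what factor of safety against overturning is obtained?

4.83

K_a = tan²(45° − 34.5°/2) = 0.2768.
P_a = ½K_aγH² = 0.5×0.2768×17.1×4.2² = 41.75 kN/m, acting at H/3 = 1.400 m above the base.
Overturning moment M_o = P_a × H/3 = 41.75 × 1.400 = 58.45.
Resisting moment M_r = W × 1.32 = 213.7 × 1.32 = 282.1.
FS_overturning = M_r/M_o = 282.1/58.45 = 4.826.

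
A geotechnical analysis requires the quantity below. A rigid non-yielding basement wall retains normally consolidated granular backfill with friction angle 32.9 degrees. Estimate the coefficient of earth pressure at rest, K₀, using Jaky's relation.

0.457

K₀ = 1 − sin φ' = 1 − sin 32.9° = 0.4568.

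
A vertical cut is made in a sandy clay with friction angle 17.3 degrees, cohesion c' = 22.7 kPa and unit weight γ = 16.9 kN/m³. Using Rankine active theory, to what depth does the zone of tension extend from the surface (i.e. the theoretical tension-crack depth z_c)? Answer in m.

3.65 m

K_a = tan²(45° − 17.3°/2) = 0.5416; √K_a = 0.7359.
The active pressure is zero where K_a γ z = 2c√K_a, so z_c = 2c/(γ√K_a) = 2×22.7/(16.9×0.7359) = 3.650 m.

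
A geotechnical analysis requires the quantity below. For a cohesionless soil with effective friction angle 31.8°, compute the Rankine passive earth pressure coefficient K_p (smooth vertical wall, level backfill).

K_p = (1 + sin φ)/(1 − sin φ) = tan²(45° + 31.8°/2) = 3.228.

3.23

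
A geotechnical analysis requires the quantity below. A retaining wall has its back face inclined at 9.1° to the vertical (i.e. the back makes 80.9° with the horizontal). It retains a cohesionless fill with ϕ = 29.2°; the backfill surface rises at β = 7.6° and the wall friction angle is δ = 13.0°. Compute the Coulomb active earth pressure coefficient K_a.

0.424

K_a = sin²(α+φ) / [sin²α · sin(α−δ) · (1 + √{sin(φ+δ)sin(φ−β) / (sin(α−δ)sin(α+β))})²].
With α = 80.9°, φ = 29.2°, δ = 13.0°, β = 7.6°: K_a = 0.4244.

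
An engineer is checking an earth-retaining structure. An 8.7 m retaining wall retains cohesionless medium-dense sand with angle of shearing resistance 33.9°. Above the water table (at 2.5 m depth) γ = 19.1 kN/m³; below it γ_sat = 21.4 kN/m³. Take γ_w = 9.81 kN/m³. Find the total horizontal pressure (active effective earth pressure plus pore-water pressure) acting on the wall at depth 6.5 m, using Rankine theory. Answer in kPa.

66.0 kPa

K_a = (1 − sin φ)/(1 + sin φ) = 0.2839.
γ' = 21.4 − 9.81 = 11.59 kN/m³.
Effective vertical stress at 6.5 m: σ'_v = 19.1×2.5 + 11.59×4.00 = 94.11 kPa.
σ'_h = K_a σ'_v = 0.2839 × 94.11 = 26.72 kPa; u = γ_w × 4.00 = 39.24 kPa.
Total σ_h = 26.72 + 39.24 = 65.96 kPa.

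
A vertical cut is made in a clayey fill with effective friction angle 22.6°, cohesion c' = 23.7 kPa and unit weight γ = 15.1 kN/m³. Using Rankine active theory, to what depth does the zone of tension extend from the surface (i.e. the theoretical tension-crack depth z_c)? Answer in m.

4.71 m

K_a = tan²(45° − 22.6°/2) = 0.4448; √K_a = 0.6669.
The active pressure is zero where K_a γ z = 2c√K_a, so z_c = 2c/(γ√K_a) = 2×23.7/(15.1×0.6669) = 4.707 m.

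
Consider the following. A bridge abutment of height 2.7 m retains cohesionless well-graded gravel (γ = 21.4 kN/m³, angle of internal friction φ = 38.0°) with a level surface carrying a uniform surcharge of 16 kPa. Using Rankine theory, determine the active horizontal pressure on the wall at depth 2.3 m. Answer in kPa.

15.5 kPa

K_a = (1 − sin φ)/(1 + sin φ) = 0.2379.
σ_v = γz + q = 21.4 × 2.3 + 16 = 65.22 kPa.
σ_h = K_a σ_v = 0.2379 × 65.22 = 15.51 kPa.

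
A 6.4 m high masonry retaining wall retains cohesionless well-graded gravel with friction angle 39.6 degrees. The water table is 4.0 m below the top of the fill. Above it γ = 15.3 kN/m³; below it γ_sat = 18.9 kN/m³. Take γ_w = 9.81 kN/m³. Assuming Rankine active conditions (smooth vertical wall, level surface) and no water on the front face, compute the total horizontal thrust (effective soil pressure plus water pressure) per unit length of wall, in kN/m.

K_a = tan²(45° − φ/2) = 0.2214.
γ' = 18.9 − 9.81 = 9.090 kN/m³. Depth below WT = 2.4 m.
σ'_h at WT = K_a γ d_w = 13.55 kPa; at base = 13.55 + K_a γ' × 2.4 = 18.38 kPa.
P₁ (0–4.0 m) = ½×13.55×4.0 = 27.10. P₂ (4.0–6.4 m) = ½(13.55+18.38)×2.4 = 38.32.
P_w = ½ γ_w h₂² = 0.5×9.81×2.4² = 28.25. Total = 27.10+38.32+28.25 = 93.68 kN/m.

93.7 kN/m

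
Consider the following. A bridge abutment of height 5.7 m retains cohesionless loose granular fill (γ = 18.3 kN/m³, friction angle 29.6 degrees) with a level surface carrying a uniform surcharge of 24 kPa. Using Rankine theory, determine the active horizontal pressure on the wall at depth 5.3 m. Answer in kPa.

41.0 kPa

K_a = (1 − sin φ)/(1 + sin φ) = 0.3387.
σ_v = γz + q = 18.3 × 5.3 + 24 = 121.0 kPa.
σ_h = K_a σ_v = 0.3387 × 121.0 = 40.98 kPa.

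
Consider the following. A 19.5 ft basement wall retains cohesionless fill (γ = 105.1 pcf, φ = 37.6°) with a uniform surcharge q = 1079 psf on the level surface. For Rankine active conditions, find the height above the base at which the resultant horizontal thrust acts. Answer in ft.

8.17 ft

K_a = 0.2421.
Triangular part P₁ = ½K_aγH² = 4838 at H/3 = 6.500 ft; rectangular part P₂ = K_a q H = 5094 at H/2 = 9.750 ft.
ȳ = (P₁·6.500 + P₂·9.750)/(P₁+P₂) = 8.167 ft.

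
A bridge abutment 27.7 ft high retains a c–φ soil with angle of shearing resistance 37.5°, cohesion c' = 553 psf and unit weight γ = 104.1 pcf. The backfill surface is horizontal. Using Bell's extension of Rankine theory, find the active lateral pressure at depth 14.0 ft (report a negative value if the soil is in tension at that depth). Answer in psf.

K_a = (1 − sin φ)/(1 + sin φ) = 0.2432.
σ_a = K_a γ z − 2c√K_a = 0.2432×104.1×14.0 − 2×553×0.4931 = -191.0 psf.

-191 psf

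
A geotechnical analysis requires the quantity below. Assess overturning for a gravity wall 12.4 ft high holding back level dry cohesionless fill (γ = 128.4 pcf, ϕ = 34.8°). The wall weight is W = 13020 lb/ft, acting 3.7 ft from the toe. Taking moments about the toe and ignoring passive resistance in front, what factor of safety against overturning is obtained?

K_a = tan²(45° − 34.8°/2) = 0.2733.
P_a = ½K_aγH² = 0.5×0.2733×128.4×12.4² = 2698 lb/ft, acting at H/3 = 4.133 ft above the base.
Overturning moment M_o = P_a × H/3 = 2698 × 4.133 = 11150.
Resisting moment M_r = W × 3.7 = 13020 × 3.7 = 48170.
FS_overturning = M_r/M_o = 48170/11150 = 4.320.

4.32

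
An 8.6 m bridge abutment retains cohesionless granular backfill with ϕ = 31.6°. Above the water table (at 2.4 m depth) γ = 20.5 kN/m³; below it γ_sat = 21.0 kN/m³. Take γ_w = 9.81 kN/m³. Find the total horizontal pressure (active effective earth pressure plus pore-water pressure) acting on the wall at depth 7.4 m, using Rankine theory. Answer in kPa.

81.9 kPa

K_a = (1 − sin φ)/(1 + sin φ) = 0.3123.
γ' = 21.0 − 9.81 = 11.19 kN/m³.
Effective vertical stress at 7.4 m: σ'_v = 20.5×2.4 + 11.19×5.00 = 105.1 kPa.
σ'_h = K_a σ'_v = 0.3123 × 105.1 = 32.84 kPa; u = γ_w × 5.00 = 49.05 kPa.
Total σ_h = 32.84 + 49.05 = 81.89 kPa.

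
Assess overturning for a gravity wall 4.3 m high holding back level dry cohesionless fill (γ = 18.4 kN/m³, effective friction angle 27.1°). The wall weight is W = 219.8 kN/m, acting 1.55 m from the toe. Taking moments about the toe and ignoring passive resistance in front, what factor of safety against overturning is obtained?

K_a = tan²(45° − 27.1°/2) = 0.3741.
P_a = ½K_aγH² = 0.5×0.3741×18.4×4.3² = 63.63 kN/m, acting at H/3 = 1.433 m above the base.
Overturning moment M_o = P_a × H/3 = 63.63 × 1.433 = 91.20.
Resisting moment M_r = W × 1.55 = 219.8 × 1.55 = 340.7.
FS_overturning = M_r/M_o = 340.7/91.20 = 3.736.

3.74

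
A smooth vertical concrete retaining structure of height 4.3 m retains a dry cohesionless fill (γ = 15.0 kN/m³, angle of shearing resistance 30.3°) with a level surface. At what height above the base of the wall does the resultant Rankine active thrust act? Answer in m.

1.43 m

K_a = 0.3293.
The pressure distribution is triangular, so the resultant acts at H/3 above the base = 4.3/3 = 1.433 m.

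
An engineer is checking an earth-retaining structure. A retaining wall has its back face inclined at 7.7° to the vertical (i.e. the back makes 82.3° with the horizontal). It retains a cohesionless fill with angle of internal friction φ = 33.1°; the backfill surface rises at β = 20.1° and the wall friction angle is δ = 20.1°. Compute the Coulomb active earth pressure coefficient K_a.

K_a = sin²(α+φ) / [sin²α · sin(α−δ) · (1 + √{sin(φ+δ)sin(φ−β) / (sin(α−δ)sin(α+β))})²].
With α = 82.3°, φ = 33.1°, δ = 20.1°, β = 20.1°: K_a = 0.4427.

0.443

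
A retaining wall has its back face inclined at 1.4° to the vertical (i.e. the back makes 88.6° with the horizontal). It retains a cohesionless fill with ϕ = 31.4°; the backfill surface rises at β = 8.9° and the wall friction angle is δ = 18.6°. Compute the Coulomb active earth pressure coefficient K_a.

K_a = sin²(α+φ) / [sin²α · sin(α−δ) · (1 + √{sin(φ+δ)sin(φ−β) / (sin(α−δ)sin(α+β))})²].
With α = 88.6°, φ = 31.4°, δ = 18.6°, β = 8.9°: K_a = 0.3278.

0.328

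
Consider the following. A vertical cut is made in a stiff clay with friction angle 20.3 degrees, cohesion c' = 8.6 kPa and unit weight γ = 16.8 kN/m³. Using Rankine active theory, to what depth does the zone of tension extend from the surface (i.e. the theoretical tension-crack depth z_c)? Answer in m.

K_a = tan²(45° − 20.3°/2) = 0.4849; √K_a = 0.6963.
The active pressure is zero where K_a γ z = 2c√K_a, so z_c = 2c/(γ√K_a) = 2×8.6/(16.8×0.6963) = 1.470 m.

1.47 m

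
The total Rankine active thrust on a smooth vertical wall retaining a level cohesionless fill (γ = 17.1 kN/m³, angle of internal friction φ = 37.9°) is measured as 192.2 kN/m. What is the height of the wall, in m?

9.70 m

K_a = 0.2389. P_a = ½ K_a γ H² ⇒ H = √(2P_a/(K_a γ)).
H = √(2×192.2/(0.2389×17.1)) = 9.700 m.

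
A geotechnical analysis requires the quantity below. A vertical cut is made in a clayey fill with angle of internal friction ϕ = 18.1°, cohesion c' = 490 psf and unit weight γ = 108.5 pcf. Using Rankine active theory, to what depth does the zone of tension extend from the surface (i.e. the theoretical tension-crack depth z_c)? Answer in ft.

12.5 ft

K_a = tan²(45° − 18.1°/2) = 0.5259; √K_a = 0.7252.
The active pressure is zero where K_a γ z = 2c√K_a, so z_c = 2c/(γ√K_a) = 2×490/(108.5×0.7252) = 12.45 ft.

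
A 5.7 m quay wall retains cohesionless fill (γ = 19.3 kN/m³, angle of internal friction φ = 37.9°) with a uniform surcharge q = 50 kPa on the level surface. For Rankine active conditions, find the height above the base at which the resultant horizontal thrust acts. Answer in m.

K_a = 0.2389.
Triangular part P₁ = ½K_aγH² = 74.91 at H/3 = 1.900 m; rectangular part P₂ = K_a q H = 68.10 at H/2 = 2.850 m.
ȳ = (P₁·1.900 + P₂·2.850)/(P₁+P₂) = 2.352 m.

2.35 m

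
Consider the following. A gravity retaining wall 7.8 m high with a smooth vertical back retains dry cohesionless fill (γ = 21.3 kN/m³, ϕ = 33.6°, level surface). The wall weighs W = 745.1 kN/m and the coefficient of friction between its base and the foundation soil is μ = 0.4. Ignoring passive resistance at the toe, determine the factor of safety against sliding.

1.60

K_a = tan²(45° − 33.6°/2) = 0.2875.
P_a = ½K_aγH² = 0.5×0.2875×21.3×7.8² = 186.3 kN/m, acting at H/3 = 2.600 m above the base.
FS_sliding = μW / P_a = 0.4×745.1 / 186.3 = 1.600.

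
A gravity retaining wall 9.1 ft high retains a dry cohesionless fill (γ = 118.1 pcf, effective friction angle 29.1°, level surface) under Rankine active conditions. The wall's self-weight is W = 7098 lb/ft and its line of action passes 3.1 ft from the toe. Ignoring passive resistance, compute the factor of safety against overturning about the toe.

4.29

K_a = tan²(45° − 29.1°/2) = 0.3456.
P_a = ½K_aγH² = 0.5×0.3456×118.1×9.1² = 1690 lb/ft, acting at H/3 = 3.033 ft above the base.
Overturning moment M_o = P_a × H/3 = 1690 × 3.033 = 5126.
Resisting moment M_r = W × 3.1 = 7098 × 3.1 = 22000.
FS_overturning = M_r/M_o = 22000/5126 = 4.293.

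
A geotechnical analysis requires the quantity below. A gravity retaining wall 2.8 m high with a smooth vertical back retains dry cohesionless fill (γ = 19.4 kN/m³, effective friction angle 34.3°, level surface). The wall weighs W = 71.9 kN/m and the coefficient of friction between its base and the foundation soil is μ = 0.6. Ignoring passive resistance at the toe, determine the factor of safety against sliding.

2.03

K_a = tan²(45° − 34.3°/2) = 0.2792.
P_a = ½K_aγH² = 0.5×0.2792×19.4×2.8² = 21.23 kN/m, acting at H/3 = 0.9333 m above the base.
FS_sliding = μW / P_a = 0.6×71.9 / 21.23 = 2.032.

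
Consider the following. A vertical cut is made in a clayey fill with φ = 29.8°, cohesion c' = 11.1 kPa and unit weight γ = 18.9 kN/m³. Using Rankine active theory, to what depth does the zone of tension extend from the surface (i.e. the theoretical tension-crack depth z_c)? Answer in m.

K_a = tan²(45° − 29.8°/2) = 0.3360; √K_a = 0.5797.
The active pressure is zero where K_a γ z = 2c√K_a, so z_c = 2c/(γ√K_a) = 2×11.1/(18.9×0.5797) = 2.026 m.

2.03 m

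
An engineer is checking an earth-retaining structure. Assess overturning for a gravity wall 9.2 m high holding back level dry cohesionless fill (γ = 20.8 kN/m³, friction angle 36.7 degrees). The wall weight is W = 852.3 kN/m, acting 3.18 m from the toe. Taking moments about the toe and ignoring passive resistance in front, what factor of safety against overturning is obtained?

3.99

K_a = tan²(45° − 36.7°/2) = 0.2519.
P_a = ½K_aγH² = 0.5×0.2519×20.8×9.2² = 221.7 kN/m, acting at H/3 = 3.067 m above the base.
Overturning moment M_o = P_a × H/3 = 221.7 × 3.067 = 679.9.
Resisting moment M_r = W × 3.18 = 852.3 × 3.18 = 2710.
FS_overturning = M_r/M_o = 2710/679.9 = 3.986.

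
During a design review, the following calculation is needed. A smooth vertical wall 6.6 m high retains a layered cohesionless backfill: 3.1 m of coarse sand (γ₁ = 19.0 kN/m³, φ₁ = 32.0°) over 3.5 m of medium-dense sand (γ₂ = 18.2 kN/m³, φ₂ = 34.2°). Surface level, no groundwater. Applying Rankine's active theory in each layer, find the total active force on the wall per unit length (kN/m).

K_a1 = tan²(45°−32.0°/2) = 0.3073; K_a2 = tan²(45°−34.2°/2) = 0.2803.
Layer 1: σ at base = K_a1 γ₁ h₁ = 18.10 kPa; P₁ = ½×18.10×3.1 = 28.05.
Layer 2: σ_v at top = γ₁h₁ = 58.90; σ_h top = K_a2×58.90 = 16.51; σ_h base = K_a2×(58.90+18.2×3.5) = 34.37.
P₂ = ½(16.51+34.37)×3.5 = 89.04. Total P_a = 28.05+89.04 = 117.1 kN/m.

117 kN/m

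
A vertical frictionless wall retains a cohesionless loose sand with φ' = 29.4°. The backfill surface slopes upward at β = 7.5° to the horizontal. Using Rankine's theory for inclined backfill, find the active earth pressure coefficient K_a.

0.351

K_a = cos β · (cos β − √(cos²β − cos²φ)) / (cos β + √(cos²β − cos²φ)).
cos β = 0.9914, cos φ = 0.8712, √(cos²β − cos²φ) = 0.4732.
K_a = 0.9914 × (0.9914 − 0.4732)/(0.9914 + 0.4732) = 0.3508.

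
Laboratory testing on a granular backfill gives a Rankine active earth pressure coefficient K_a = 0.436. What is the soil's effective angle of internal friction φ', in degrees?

23.1°

K_a = tan²(45° − φ/2) ⇒ 45° − φ/2 = arctan(√0.436) = 33.44°.
φ = 2(45° − 33.44°) = 23.13°.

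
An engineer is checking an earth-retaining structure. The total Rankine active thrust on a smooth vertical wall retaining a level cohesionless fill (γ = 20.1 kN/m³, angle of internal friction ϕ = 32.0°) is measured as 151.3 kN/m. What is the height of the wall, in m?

K_a = 0.3073. P_a = ½ K_a γ H² ⇒ H = √(2P_a/(K_a γ)).
H = √(2×151.3/(0.3073×20.1)) = 7.000 m.

7.00 m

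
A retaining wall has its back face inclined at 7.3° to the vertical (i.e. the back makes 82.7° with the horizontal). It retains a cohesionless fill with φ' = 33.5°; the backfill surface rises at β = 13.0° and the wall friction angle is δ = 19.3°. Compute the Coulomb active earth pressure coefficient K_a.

0.376

K_a = sin²(α+φ) / [sin²α · sin(α−δ) · (1 + √{sin(φ+δ)sin(φ−β) / (sin(α−δ)sin(α+β))})²].
With α = 82.7°, φ = 33.5°, δ = 19.3°, β = 13.0°: K_a = 0.3761.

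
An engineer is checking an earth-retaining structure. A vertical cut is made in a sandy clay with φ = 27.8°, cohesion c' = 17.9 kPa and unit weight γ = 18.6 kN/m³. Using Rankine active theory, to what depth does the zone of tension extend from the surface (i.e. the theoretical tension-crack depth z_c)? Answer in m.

3.19 m

K_a = tan²(45° − 27.8°/2) = 0.3639; √K_a = 0.6032.
The active pressure is zero where K_a γ z = 2c√K_a, so z_c = 2c/(γ√K_a) = 2×17.9/(18.6×0.6032) = 3.191 m.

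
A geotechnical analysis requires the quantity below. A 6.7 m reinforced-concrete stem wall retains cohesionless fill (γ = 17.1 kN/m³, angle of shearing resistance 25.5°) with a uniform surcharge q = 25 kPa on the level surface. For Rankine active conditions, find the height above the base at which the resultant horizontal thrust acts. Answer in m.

2.57 m

K_a = 0.3981.
Triangular part P₁ = ½K_aγH² = 152.8 at H/3 = 2.233 m; rectangular part P₂ = K_a q H = 66.68 at H/2 = 3.350 m.
ȳ = (P₁·2.233 + P₂·3.350)/(P₁+P₂) = 2.573 m.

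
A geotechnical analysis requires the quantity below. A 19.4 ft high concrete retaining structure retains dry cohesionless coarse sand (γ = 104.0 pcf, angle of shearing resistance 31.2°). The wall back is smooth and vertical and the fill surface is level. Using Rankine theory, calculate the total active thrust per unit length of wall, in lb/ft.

6210 lb/ft

K_a = tan²(45° − φ/2) = 0.3175.
P_a = ½ K_a γ H² = 0.5 × 0.3175 × 104.0 × 19.4² = 6214 lb/ft.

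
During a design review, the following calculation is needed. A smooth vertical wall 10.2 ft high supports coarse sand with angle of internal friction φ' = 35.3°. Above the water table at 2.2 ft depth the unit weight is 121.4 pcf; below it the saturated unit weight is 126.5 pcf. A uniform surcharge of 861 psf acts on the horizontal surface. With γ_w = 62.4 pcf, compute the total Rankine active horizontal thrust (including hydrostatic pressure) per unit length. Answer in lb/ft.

5550 lb/ft

K_a = tan²(45° − φ/2) = 0.2675.
γ' = 126.5 − 62.4 = 64.10 pcf. h₂ = H − d_w = 8.0 ft.
σ'_h: at surface K_a·q = 230.4; at WT K_a(q+γd_w) = 301.8; at base K_a(q+γd_w+γ'h₂) = 439.0 psf.
P₁ = ½(230.4+301.8)×2.2 = 585.4; P₂ = ½(301.8+439.0)×8.0 = 2963; P_w = ½γ_w h₂² = 1997.
Total = 585.4+2963+1997 = 5545 lb/ft.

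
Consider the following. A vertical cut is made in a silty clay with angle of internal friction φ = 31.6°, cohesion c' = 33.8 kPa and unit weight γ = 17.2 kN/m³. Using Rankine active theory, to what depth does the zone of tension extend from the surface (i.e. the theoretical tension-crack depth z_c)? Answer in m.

K_a = tan²(45° − 31.6°/2) = 0.3123; √K_a = 0.5589.
The active pressure is zero where K_a γ z = 2c√K_a, so z_c = 2c/(γ√K_a) = 2×33.8/(17.2×0.5589) = 7.032 m.

7.03 m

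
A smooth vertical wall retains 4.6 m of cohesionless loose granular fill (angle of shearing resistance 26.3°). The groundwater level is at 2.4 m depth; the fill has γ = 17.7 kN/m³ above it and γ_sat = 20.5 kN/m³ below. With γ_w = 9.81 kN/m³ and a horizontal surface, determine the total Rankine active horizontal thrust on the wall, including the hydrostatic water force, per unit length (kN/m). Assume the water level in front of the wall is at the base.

K_a = tan²(45° − φ/2) = 0.3859.
γ' = 20.5 − 9.81 = 10.69 kN/m³. Depth below WT = 2.2 m.
σ'_h at WT = K_a γ d_w = 16.39 kPa; at base = 16.39 + K_a γ' × 2.2 = 25.47 kPa.
P₁ (0–2.4 m) = ½×16.39×2.4 = 19.67. P₂ (2.4–4.6 m) = ½(16.39+25.47)×2.2 = 46.05.
P_w = ½ γ_w h₂² = 0.5×9.81×2.2² = 23.74. Total = 19.67+46.05+23.74 = 89.47 kN/m.

89.5 kN/m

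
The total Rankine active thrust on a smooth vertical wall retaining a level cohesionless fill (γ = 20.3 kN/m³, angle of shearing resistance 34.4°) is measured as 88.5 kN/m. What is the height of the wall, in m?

5.60 m

K_a = 0.2780. P_a = ½ K_a γ H² ⇒ H = √(2P_a/(K_a γ)).
H = √(2×88.5/(0.2780×20.3)) = 5.601 m.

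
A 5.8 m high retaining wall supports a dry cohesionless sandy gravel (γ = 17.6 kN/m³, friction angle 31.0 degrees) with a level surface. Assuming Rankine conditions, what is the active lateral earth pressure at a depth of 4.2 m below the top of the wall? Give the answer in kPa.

23.7 kPa

K_a = (1 − sin φ)/(1 + sin φ) = 0.3201.
σ_h = K_a γ z = 0.3201 × 17.6 × 4.2 = 23.66 kPa.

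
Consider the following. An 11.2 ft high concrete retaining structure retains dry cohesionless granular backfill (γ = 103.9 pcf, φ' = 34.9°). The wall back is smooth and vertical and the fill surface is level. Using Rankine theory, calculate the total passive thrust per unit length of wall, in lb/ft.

K_p = tan²(45° + φ/2) = 3.674.
P_p = ½ K_p γ H² = 0.5 × 3.674 × 103.9 × 11.2² = 23950 lb/ft.

23900 lb/ft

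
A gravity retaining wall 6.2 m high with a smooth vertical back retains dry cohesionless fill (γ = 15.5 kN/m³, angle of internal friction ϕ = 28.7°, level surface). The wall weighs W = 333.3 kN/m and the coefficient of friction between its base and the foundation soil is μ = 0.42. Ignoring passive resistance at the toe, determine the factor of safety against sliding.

K_a = tan²(45° − 28.7°/2) = 0.3511.
P_a = ½K_aγH² = 0.5×0.3511×15.5×6.2² = 104.6 kN/m, acting at H/3 = 2.067 m above the base.
FS_sliding = μW / P_a = 0.42×333.3 / 104.6 = 1.338.

1.34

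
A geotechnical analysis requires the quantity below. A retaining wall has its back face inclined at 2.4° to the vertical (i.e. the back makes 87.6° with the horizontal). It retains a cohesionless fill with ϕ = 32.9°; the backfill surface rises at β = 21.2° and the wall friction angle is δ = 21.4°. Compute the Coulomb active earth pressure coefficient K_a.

0.394

K_a = sin²(α+φ) / [sin²α · sin(α−δ) · (1 + √{sin(φ+δ)sin(φ−β) / (sin(α−δ)sin(α+β))})²].
With α = 87.6°, φ = 32.9°, δ = 21.4°, β = 21.2°: K_a = 0.3942.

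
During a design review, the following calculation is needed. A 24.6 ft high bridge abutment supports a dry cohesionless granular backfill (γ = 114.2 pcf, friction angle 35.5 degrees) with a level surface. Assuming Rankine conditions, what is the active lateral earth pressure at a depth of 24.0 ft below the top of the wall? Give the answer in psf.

K_a = (1 − sin φ)/(1 + sin φ) = 0.2653.
σ_h = K_a γ z = 0.2653 × 114.2 × 24.0 = 727.0 psf.

727 psf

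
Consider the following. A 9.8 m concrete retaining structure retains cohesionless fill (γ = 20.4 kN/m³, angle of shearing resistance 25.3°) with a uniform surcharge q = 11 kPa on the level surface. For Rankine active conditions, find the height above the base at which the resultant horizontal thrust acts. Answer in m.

3.43 m

K_a = 0.4012.
Triangular part P₁ = ½K_aγH² = 393.0 at H/3 = 3.267 m; rectangular part P₂ = K_a q H = 43.25 at H/2 = 4.900 m.
ȳ = (P₁·3.267 + P₂·4.900)/(P₁+P₂) = 3.429 m.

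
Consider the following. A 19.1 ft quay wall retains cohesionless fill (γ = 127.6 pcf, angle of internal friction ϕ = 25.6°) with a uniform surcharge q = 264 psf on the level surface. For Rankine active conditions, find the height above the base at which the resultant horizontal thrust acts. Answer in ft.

6.93 ft

K_a = 0.3966.
Triangular part P₁ = ½K_aγH² = 9230 at H/3 = 6.367 ft; rectangular part P₂ = K_a q H = 2000 at H/2 = 9.550 ft.
ȳ = (P₁·6.367 + P₂·9.550)/(P₁+P₂) = 6.934 ft.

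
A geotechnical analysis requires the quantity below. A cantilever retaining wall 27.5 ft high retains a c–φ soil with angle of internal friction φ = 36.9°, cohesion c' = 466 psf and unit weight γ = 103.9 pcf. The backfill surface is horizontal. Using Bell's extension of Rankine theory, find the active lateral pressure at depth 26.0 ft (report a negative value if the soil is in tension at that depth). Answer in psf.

K_a = (1 − sin φ)/(1 + sin φ) = 0.2497.
σ_a = K_a γ z − 2c√K_a = 0.2497×103.9×26.0 − 2×466×0.4997 = 208.8 psf.

209 psf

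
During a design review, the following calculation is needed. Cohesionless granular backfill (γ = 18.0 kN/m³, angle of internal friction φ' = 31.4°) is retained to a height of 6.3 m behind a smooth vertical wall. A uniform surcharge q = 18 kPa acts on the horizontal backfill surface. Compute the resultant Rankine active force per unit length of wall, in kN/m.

K_a = tan²(45° − φ/2) = 0.3149.
Soil triangle: ½ K_a γ H² = 0.5×0.3149×18.0×6.3² = 112.5 kN/m.
Surcharge rectangle: K_a q H = 0.3149×18×6.3 = 35.71 kN/m.
Total = 112.5 + 35.71 = 148.2 kN/m.

148 kN/m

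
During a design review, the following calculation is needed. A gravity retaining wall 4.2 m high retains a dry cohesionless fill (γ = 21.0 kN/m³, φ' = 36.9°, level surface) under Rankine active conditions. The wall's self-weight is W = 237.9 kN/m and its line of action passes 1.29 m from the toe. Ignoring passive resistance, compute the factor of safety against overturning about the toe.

K_a = tan²(45° − 36.9°/2) = 0.2497.
P_a = ½K_aγH² = 0.5×0.2497×21.0×4.2² = 46.24 kN/m, acting at H/3 = 1.400 m above the base.
Overturning moment M_o = P_a × H/3 = 46.24 × 1.400 = 64.74.
Resisting moment M_r = W × 1.29 = 237.9 × 1.29 = 306.9.
FS_overturning = M_r/M_o = 306.9/64.74 = 4.740.

4.74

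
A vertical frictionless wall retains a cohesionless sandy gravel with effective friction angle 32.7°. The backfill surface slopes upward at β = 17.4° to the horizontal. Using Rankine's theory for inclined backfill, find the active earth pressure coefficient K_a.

0.343

K_a = cos β · (cos β − √(cos²β − cos²φ)) / (cos β + √(cos²β − cos²φ)).
cos β = 0.9542, cos φ = 0.8415, √(cos²β − cos²φ) = 0.4499.
K_a = 0.9542 × (0.9542 − 0.4499)/(0.9542 + 0.4499) = 0.3427.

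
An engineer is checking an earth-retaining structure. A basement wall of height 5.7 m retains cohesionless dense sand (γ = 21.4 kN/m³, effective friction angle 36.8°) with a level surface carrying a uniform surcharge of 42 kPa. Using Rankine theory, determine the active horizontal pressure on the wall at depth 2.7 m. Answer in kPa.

K_a = (1 − sin φ)/(1 + sin φ) = 0.2508.
σ_v = γz + q = 21.4 × 2.7 + 42 = 99.78 kPa.
σ_h = K_a σ_v = 0.2508 × 99.78 = 25.02 kPa.

25.0 kPa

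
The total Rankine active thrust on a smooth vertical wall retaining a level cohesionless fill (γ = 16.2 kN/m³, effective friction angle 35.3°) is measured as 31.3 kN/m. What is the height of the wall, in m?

3.80 m

K_a = 0.2675. P_a = ½ K_a γ H² ⇒ H = √(2P_a/(K_a γ)).
H = √(2×31.3/(0.2675×16.2)) = 3.800 m.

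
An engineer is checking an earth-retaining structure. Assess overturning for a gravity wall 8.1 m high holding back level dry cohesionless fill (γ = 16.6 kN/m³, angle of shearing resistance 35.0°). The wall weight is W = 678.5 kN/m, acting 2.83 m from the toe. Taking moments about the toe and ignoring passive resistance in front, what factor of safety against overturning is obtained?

K_a = tan²(45° − 35.0°/2) = 0.2710.
P_a = ½K_aγH² = 0.5×0.2710×16.6×8.1² = 147.6 kN/m, acting at H/3 = 2.700 m above the base.
Overturning moment M_o = P_a × H/3 = 147.6 × 2.700 = 398.4.
Resisting moment M_r = W × 2.83 = 678.5 × 2.83 = 1920.
FS_overturning = M_r/M_o = 1920/398.4 = 4.819.

4.82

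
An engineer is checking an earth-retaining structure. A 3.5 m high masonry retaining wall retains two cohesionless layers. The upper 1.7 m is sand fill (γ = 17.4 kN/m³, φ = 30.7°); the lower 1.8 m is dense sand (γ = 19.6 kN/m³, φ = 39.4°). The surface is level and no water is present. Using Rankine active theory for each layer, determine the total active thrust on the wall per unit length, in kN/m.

27.1 kN/m

K_a1 = tan²(45°−30.7°/2) = 0.3240; K_a2 = tan²(45°−39.4°/2) = 0.2234.
Layer 1: σ at base = K_a1 γ₁ h₁ = 9.585 kPa; P₁ = ½×9.585×1.7 = 8.147.
Layer 2: σ_v at top = γ₁h₁ = 29.58; σ_h top = K_a2×29.58 = 6.609; σ_h base = K_a2×(29.58+19.6×1.8) = 14.49.
P₂ = ½(6.609+14.49)×1.8 = 18.99. Total P_a = 8.147+18.99 = 27.14 kN/m.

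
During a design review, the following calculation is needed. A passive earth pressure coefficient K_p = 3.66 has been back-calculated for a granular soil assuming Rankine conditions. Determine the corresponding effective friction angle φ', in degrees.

34.8°

K_p = (1+sin φ)/(1−sin φ) ⇒ sin φ = (K_p − 1)/(K_p + 1) = 0.5708.
φ = arcsin(0.5708) = 34.81°.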